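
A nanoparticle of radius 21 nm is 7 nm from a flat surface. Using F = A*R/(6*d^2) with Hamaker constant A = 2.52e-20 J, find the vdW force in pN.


Convert to SI: R = 21 nm = 2.1e-08 m, d = 7 nm = 7e-09 m
F = A * R / (6 * d^2)
F = 2.52e-20 * 2.1e-08 / (6 * (7e-09)^2)
F = 1.8e-12 N = 1.8 pN

1.8


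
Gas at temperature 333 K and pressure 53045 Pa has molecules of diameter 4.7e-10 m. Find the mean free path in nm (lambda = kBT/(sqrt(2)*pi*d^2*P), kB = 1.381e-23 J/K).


Mean free path: lambda = kB*T / (sqrt(2) * pi * d^2 * P)
lambda = 1.381e-23 * 333 / (sqrt(2) * pi * (4.7e-10)^2 * 53045)
lambda = 8.8335e-08 m
lambda = 88.34 nm

88.34


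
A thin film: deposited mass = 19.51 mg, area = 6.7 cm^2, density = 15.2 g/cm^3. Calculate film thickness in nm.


Convert: m = 19.51 mg = 1.9510e-05 kg, A = 6.7 cm^2 = 6.7000e-04 m^2, rho = 15.2 g/cm^3 = 15200 kg/m^3
t = m / (A * rho)
t = 1.9510e-05 / (6.7000e-04 * 15200)
t = 1.9158e-06 m = 1915.8 nm

1915.8


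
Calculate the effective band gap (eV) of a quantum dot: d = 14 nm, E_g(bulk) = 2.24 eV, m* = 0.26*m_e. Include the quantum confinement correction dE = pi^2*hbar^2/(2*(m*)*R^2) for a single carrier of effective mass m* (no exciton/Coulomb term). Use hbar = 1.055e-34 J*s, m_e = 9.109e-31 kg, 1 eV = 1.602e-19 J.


Radius R = 14/2 nm = 7e-09 m
Confinement energy dE = pi^2 * hbar^2 / (2 * m_eff * m_e * R^2)
dE = pi^2 * (1.055e-34)^2 / (2 * 0.26 * 9.109e-31 * (7e-09)^2) J, divided by 1.602e-19 J/eV
dE = 0.0295 eV
Total band gap = E_g(bulk) + dE = 2.24 + 0.0295 = 2.2695 eV

2.2695


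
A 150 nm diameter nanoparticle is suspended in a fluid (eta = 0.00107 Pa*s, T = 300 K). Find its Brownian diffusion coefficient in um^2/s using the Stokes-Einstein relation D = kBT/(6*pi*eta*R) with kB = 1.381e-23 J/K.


Radius R = 150/2 = 75 nm = 7.5e-08 m
D = kB*T / (6*pi*eta*R)
D = 1.381e-23 * 300 / (6 * pi * 0.00107 * 7.5e-08)
D = 2.73885e-12 m^2/s = 2.739 um^2/s

2.739


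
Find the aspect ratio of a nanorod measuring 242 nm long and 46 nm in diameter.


Aspect ratio AR = length / diameter
AR = 242 / 46
AR = 5.26

5.26


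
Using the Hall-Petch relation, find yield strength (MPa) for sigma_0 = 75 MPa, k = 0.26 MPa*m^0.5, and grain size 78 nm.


d = 78 nm = 7.8e-08 m
sqrt(d) = 0.0002792848
Hall-Petch contribution = k / sqrt(d) = 0.26 / 0.0002792848 = 930.9 MPa
sigma = sigma_0 + k/sqrt(d) = 75 + 930.9 = 1005.9 MPa

1005.9


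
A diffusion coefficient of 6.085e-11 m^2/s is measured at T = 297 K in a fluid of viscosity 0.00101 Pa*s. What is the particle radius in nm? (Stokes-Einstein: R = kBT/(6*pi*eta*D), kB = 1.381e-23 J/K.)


Stokes-Einstein: R = kB*T / (6*pi*eta*D)
R = 1.381e-23 * 297 / (6 * pi * 0.00101 * 6.085e-11)
R = 3.54052e-09 m = 3.54 nm

3.54


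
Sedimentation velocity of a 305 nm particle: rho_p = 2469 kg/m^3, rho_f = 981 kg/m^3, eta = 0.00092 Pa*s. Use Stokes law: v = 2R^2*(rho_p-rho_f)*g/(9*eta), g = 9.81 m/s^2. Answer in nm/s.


Radius R = 305/2 nm = 1.525e-07 m
Density difference = 2469 - 981 = 1488 kg/m^3
v = 2 * R^2 * (rho_p - rho_f) * g / (9 * eta)
v = 2 * (1.525e-07)^2 * 1488 * 9.81 / (9 * 0.00092)
v = 8.19995e-08 m/s = 81.9995 nm/s

81.9995


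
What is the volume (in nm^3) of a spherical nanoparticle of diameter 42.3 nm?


Radius r = 42.3/2 = 21.15 nm
Volume V = (4/3) * pi * r^3
V = (4/3) * pi * (21.15)^3
V = 39629.6 nm^3

39629.6


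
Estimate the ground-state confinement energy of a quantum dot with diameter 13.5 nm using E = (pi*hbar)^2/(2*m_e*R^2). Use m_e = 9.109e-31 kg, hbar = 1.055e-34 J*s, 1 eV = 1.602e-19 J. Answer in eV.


Radius R = 13.5/2 = 6.75 nm = 6.75e-09 m
E = (pi * 1.055e-34)^2 / (2 * 9.109e-31 * (6.75e-09)^2)
E(J) = 1.32342e-21
E = E(J) / 1.602e-19 = 0.0083 eV

0.0083


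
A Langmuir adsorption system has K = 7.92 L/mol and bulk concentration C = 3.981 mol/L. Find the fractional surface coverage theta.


Langmuir isotherm: theta = K*C / (1 + K*C)
K*C = 7.92 * 3.981 = 31.52952
theta = 31.52952 / (1 + 31.52952) = 31.52952 / 32.52952
theta = 0.9693

0.9693


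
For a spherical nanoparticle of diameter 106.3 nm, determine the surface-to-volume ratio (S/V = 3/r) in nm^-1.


Radius r = 106.3/2 = 53.15 nm
S/V = 3 / r = 3 / 53.15
S/V = 0.0564 nm^-1

0.0564


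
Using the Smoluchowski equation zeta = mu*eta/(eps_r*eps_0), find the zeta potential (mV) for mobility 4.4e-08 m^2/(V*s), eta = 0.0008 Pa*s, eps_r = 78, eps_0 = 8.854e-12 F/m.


Smoluchowski equation: zeta = mu * eta / (eps_r * eps_0)
zeta = 4.4e-08 * 0.0008 / (78 * 8.854e-12)
zeta = 0.050969 V = 50.97 mV

50.97


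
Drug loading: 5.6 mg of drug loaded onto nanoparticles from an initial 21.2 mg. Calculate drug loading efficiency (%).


Drug loading efficiency = (drug loaded / drug initial) * 100
DLE = 5.6 / 21.2 * 100
DLE = 0.2642 * 100
DLE = 26.42%

26.42


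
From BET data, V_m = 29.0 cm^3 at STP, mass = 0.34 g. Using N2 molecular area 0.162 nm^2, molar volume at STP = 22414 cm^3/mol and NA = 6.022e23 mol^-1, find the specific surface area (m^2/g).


Number of moles in monolayer = V_m / 22414 = 29.0 / 22414 = 0.00129383
Number of molecules = moles * NA = 0.00129383 * 6.022e23
SA = molecules * sigma / mass
SA = (29.0 / 22414) * 6.022e23 * 0.162e-18 / 0.34
SA = 371.2 m^2/g

371.2


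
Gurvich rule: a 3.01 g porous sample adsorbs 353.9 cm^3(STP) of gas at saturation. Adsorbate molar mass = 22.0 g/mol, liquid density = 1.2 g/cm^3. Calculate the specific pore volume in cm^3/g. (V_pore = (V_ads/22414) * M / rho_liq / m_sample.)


Moles adsorbed n = V_ads / 22414 = 353.9 / 22414 = 1.578924e-02 mol
Liquid volume V_liq = n * M / rho_liq = 1.578924e-02 * 22.0 / 1.2 = 0.28947 cm^3
Specific pore volume V_pore = V_liq / m_sample = 0.28947 / 3.01
V_pore = 0.0962 cm^3/g

0.0962


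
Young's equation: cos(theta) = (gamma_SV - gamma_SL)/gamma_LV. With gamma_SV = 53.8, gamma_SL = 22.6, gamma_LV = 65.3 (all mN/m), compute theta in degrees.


cos(theta) = (gamma_SV - gamma_SL) / gamma_LV
cos(theta) = (53.8 - 22.6) / 65.3
cos(theta) = 0.477795
theta = arccos(0.477795) = 61.46 degrees

61.46


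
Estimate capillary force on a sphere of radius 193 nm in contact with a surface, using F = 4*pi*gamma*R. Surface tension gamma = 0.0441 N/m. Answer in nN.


Convert radius: R = 193 nm = 1.93e-07 m
F = 4 * pi * gamma * R
F = 4 * pi * 0.0441 * 1.93e-07
F = 1.06956e-07 N = 106.9562 nN

106.9562


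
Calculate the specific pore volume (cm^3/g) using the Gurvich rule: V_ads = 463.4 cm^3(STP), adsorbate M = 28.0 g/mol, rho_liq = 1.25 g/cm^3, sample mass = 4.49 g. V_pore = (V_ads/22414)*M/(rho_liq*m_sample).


Moles adsorbed n = V_ads / 22414 = 463.4 / 22414 = 2.067458e-02 mol
Liquid volume V_liq = n * M / rho_liq = 2.067458e-02 * 28.0 / 1.25 = 0.46311 cm^3
Specific pore volume V_pore = V_liq / m_sample = 0.46311 / 4.49
V_pore = 0.1031 cm^3/g

0.1031


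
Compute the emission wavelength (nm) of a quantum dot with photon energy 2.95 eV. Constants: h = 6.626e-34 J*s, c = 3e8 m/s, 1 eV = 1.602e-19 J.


Convert energy: E = 2.95 eV = 2.95 * 1.602e-19 = 4.7259e-19 J
lambda = h*c / E = 6.626e-34 * 3e8 / 4.7259e-19
lambda = 4.20618e-07 m = 420.6 nm

420.6


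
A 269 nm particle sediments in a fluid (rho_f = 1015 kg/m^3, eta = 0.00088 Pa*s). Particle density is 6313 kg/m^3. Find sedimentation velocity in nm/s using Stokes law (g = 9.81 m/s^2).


Radius R = 269/2 nm = 1.345e-07 m
Density difference = 6313 - 1015 = 5298 kg/m^3
v = 2 * R^2 * (rho_p - rho_f) * g / (9 * eta)
v = 2 * (1.345e-07)^2 * 5298 * 9.81 / (9 * 0.00088)
v = 2.37427e-07 m/s = 237.4271 nm/s

237.4271


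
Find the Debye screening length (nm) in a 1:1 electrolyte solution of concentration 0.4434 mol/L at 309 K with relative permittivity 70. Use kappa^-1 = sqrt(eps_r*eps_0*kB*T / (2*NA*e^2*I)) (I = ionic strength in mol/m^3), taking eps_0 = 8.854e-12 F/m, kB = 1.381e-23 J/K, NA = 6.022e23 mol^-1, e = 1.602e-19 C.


Ionic strength I = 0.4434 * 1^2 * 1000 = 443.4 mol/m^3
kappa^-1 = sqrt(70 * 8.854e-12 * 1.381e-23 * 309 / (2 * 6.022e23 * (1.602e-19)^2 * 443.4))
kappa^-1 = 0.439 nm

0.439


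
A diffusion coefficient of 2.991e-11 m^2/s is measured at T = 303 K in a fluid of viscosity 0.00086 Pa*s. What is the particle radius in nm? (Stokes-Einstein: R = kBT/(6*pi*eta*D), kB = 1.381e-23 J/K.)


Stokes-Einstein: R = kB*T / (6*pi*eta*D)
R = 1.381e-23 * 303 / (6 * pi * 0.00086 * 2.991e-11)
R = 8.63019e-09 m = 8.63 nm

8.63


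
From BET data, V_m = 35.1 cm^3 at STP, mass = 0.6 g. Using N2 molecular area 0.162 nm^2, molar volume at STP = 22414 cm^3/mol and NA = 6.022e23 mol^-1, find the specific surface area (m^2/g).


Number of moles in monolayer = V_m / 22414 = 35.1 / 22414 = 0.00156599
Number of molecules = moles * NA = 0.00156599 * 6.022e23
SA = molecules * sigma / mass
SA = (35.1 / 22414) * 6.022e23 * 0.162e-18 / 0.6
SA = 254.6 m^2/g

254.6


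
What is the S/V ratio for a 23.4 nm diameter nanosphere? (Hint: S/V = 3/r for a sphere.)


Radius r = 23.4/2 = 11.7 nm
S/V = 3 / r = 3 / 11.7
S/V = 0.2564 nm^-1

0.2564


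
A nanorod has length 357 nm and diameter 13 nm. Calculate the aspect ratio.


Aspect ratio AR = length / diameter
AR = 357 / 13
AR = 27.46

27.46


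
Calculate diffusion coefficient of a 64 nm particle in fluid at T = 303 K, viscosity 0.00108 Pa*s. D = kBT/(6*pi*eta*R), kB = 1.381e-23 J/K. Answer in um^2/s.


Radius R = 64/2 = 32 nm = 3.2e-08 m
D = kB*T / (6*pi*eta*R)
D = 1.381e-23 * 303 / (6 * pi * 0.00108 * 3.2e-08)
D = 6.42335e-12 m^2/s = 6.423 um^2/s

6.423


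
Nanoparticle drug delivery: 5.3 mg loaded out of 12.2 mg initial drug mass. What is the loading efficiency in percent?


Drug loading efficiency = (drug loaded / drug initial) * 100
DLE = 5.3 / 12.2 * 100
DLE = 0.4344 * 100
DLE = 43.44%

43.44


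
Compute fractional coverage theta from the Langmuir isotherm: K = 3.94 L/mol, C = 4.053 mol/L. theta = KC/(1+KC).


Langmuir isotherm: theta = K*C / (1 + K*C)
K*C = 3.94 * 4.053 = 15.96882
theta = 15.96882 / (1 + 15.96882) = 15.96882 / 16.96882
theta = 0.9411

0.9411


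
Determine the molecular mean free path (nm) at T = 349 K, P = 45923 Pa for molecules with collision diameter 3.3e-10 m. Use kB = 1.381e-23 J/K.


Mean free path: lambda = kB*T / (sqrt(2) * pi * d^2 * P)
lambda = 1.381e-23 * 349 / (sqrt(2) * pi * (3.3e-10)^2 * 45923)
lambda = 2.16918e-07 m
lambda = 216.92 nm

216.92


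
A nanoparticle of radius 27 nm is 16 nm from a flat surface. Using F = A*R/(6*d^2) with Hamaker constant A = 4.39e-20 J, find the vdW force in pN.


Convert to SI: R = 27 nm = 2.7e-08 m, d = 16 nm = 1.6e-08 m
F = A * R / (6 * d^2)
F = 4.39e-20 * 2.7e-08 / (6 * (1.6e-08)^2)
F = 7.7168e-13 N = 0.772 pN

0.772


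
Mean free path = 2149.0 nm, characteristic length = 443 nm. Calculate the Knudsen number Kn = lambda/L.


Knudsen number Kn = lambda / L
Kn = 2149.0 / 443
Kn = 4.851

4.851


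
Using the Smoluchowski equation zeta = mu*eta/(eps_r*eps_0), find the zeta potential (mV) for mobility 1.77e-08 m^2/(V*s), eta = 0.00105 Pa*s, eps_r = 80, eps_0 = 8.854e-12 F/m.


Smoluchowski equation: zeta = mu * eta / (eps_r * eps_0)
zeta = 1.77e-08 * 0.00105 / (80 * 8.854e-12)
zeta = 0.026238 V = 26.24 mV

26.24


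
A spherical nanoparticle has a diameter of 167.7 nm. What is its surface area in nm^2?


Radius r = 167.7/2 = 83.85 nm
Surface area SA = 4 * pi * r^2
SA = 4 * pi * (83.85)^2
SA = 88351.92 nm^2

88351.92


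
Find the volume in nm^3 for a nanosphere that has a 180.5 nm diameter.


Radius r = 180.5/2 = 90.25 nm
Volume V = (4/3) * pi * r^3
V = (4/3) * pi * (90.25)^3
V = 3079145.71 nm^3

3079145.71


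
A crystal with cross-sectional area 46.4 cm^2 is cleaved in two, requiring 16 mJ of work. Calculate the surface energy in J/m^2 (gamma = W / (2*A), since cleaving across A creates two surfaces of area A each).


Convert: A = 46.4 cm^2 = 0.00464 m^2, W = 16 mJ = 0.016 J
Cleaving exposes two faces of area A, so total new surface = 2*A and gamma = W / (2*A)
gamma = 0.016 / (2 * 0.00464)
gamma = 1.724 J/m^2

1.724


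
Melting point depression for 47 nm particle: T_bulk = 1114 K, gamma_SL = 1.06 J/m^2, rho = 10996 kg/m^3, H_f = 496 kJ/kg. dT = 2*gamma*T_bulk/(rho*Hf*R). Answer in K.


Radius R = 47/2 = 23.5 nm = 2.35e-08 m
Convert H_f = 496 kJ/kg = 496000 J/kg
dT = 2 * gamma_SL * T_bulk / (rho * H_f * R)
dT = 2 * 1.06 * 1114 / (10996 * 496000 * 2.35e-08)
dT = 18.4 K

18.4


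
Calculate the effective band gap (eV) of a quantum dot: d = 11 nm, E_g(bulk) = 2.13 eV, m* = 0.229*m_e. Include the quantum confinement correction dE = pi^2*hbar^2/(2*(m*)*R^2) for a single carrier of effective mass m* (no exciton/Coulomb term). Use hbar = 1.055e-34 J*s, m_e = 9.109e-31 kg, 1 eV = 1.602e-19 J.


Radius R = 11/2 nm = 5.5e-09 m
Confinement energy dE = pi^2 * hbar^2 / (2 * m_eff * m_e * R^2)
dE = pi^2 * (1.055e-34)^2 / (2 * 0.229 * 9.109e-31 * (5.5e-09)^2) J, divided by 1.602e-19 J/eV
dE = 0.0543 eV
Total band gap = E_g(bulk) + dE = 2.13 + 0.0543 = 2.1843 eV

2.1843


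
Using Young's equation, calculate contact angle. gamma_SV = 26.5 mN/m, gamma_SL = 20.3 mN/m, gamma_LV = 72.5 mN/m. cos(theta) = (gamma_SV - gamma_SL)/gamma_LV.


cos(theta) = (gamma_SV - gamma_SL) / gamma_LV
cos(theta) = (26.5 - 20.3) / 72.5
cos(theta) = 0.085517
theta = arccos(0.085517) = 85.09 degrees

85.09


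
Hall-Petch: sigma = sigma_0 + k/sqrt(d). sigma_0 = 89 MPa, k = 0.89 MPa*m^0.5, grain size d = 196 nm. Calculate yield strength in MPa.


d = 196 nm = 1.96e-07 m
sqrt(d) = 0.0004427189
Hall-Petch contribution = k / sqrt(d) = 0.89 / 0.0004427189 = 2010.3 MPa
sigma = sigma_0 + k/sqrt(d) = 89 + 2010.3 = 2099.3 MPa

2099.3


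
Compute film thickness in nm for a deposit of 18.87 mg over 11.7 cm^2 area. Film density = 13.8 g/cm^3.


Convert: m = 18.87 mg = 1.8870e-05 kg, A = 11.7 cm^2 = 1.1700e-03 m^2, rho = 13.8 g/cm^3 = 13800 kg/m^3
t = m / (A * rho)
t = 1.8870e-05 / (1.1700e-03 * 13800)
t = 1.1687e-06 m = 1168.7 nm

1168.7


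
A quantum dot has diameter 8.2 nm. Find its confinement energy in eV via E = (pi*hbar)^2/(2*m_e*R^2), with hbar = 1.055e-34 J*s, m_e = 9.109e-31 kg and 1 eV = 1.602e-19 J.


Radius R = 8.2/2 = 4.1 nm = 4.1e-09 m
E = (pi * 1.055e-34)^2 / (2 * 9.109e-31 * (4.1e-09)^2)
E(J) = 3.58704e-21
E = E(J) / 1.602e-19 = 0.0224 eV

0.0224


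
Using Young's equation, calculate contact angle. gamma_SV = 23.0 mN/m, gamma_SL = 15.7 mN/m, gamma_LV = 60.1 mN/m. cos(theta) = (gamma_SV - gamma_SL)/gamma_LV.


cos(theta) = (gamma_SV - gamma_SL) / gamma_LV
cos(theta) = (23.0 - 15.7) / 60.1
cos(theta) = 0.121464
theta = arccos(0.121464) = 83.02 degrees

83.02


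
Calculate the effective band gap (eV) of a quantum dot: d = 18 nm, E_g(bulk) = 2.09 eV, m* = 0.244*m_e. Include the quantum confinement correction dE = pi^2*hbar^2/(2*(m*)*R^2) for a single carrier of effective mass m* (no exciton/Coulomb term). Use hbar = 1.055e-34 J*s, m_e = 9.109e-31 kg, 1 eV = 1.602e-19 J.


Radius R = 18/2 nm = 9e-09 m
Confinement energy dE = pi^2 * hbar^2 / (2 * m_eff * m_e * R^2)
dE = pi^2 * (1.055e-34)^2 / (2 * 0.244 * 9.109e-31 * (9e-09)^2) J, divided by 1.602e-19 J/eV
dE = 0.019 eV
Total band gap = E_g(bulk) + dE = 2.09 + 0.019 = 2.109 eV

2.109


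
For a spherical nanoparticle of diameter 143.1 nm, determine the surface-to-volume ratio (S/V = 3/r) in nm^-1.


Radius r = 143.1/2 = 71.55 nm
S/V = 3 / r = 3 / 71.55
S/V = 0.0419 nm^-1

0.0419


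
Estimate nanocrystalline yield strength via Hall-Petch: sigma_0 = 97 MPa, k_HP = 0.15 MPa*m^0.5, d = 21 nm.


d = 21 nm = 2.1e-08 m
sqrt(d) = 0.0001449138
Hall-Petch contribution = k / sqrt(d) = 0.15 / 0.0001449138 = 1035.1 MPa
sigma = sigma_0 + k/sqrt(d) = 97 + 1035.1 = 1132.1 MPa

1132.1


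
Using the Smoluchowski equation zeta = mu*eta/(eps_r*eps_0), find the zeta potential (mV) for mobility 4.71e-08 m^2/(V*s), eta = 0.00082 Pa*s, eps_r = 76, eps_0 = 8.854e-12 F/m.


Smoluchowski equation: zeta = mu * eta / (eps_r * eps_0)
zeta = 4.71e-08 * 0.00082 / (76 * 8.854e-12)
zeta = 0.057396 V = 57.4 mV

57.4


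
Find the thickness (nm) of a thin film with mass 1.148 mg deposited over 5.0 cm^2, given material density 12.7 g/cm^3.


Convert: m = 1.148 mg = 1.1480e-06 kg, A = 5.0 cm^2 = 5.0000e-04 m^2, rho = 12.7 g/cm^3 = 12700 kg/m^3
t = m / (A * rho)
t = 1.1480e-06 / (5.0000e-04 * 12700)
t = 1.8079e-07 m = 180.8 nm

180.8


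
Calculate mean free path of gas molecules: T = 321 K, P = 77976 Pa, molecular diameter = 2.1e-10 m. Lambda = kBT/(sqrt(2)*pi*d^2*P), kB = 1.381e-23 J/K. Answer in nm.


Mean free path: lambda = kB*T / (sqrt(2) * pi * d^2 * P)
lambda = 1.381e-23 * 321 / (sqrt(2) * pi * (2.1e-10)^2 * 77976)
lambda = 2.90158e-07 m
lambda = 290.16 nm

290.16


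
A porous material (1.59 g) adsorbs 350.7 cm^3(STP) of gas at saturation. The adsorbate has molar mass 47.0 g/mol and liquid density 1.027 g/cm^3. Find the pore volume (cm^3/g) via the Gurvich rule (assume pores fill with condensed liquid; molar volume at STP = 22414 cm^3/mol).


Moles adsorbed n = V_ads / 22414 = 350.7 / 22414 = 1.564647e-02 mol
Liquid volume V_liq = n * M / rho_liq = 1.564647e-02 * 47.0 / 1.027 = 0.71605 cm^3
Specific pore volume V_pore = V_liq / m_sample = 0.71605 / 1.59
V_pore = 0.4503 cm^3/g

0.4503


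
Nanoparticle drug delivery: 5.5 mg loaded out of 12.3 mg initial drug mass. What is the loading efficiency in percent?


Drug loading efficiency = (drug loaded / drug initial) * 100
DLE = 5.5 / 12.3 * 100
DLE = 0.4472 * 100
DLE = 44.72%

44.72


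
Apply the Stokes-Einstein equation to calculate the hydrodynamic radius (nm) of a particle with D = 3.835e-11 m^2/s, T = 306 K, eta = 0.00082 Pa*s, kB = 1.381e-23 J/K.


Stokes-Einstein: R = kB*T / (6*pi*eta*D)
R = 1.381e-23 * 306 / (6 * pi * 0.00082 * 3.835e-11)
R = 7.1291e-09 m = 7.13 nm

7.13


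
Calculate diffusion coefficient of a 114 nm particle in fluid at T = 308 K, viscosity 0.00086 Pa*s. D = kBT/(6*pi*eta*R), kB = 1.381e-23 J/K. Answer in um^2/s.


Radius R = 114/2 = 57 nm = 5.7e-08 m
D = kB*T / (6*pi*eta*R)
D = 1.381e-23 * 308 / (6 * pi * 0.00086 * 5.7e-08)
D = 4.60331e-12 m^2/s = 4.603 um^2/s

4.603


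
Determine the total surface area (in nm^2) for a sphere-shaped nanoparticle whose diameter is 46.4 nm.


Radius r = 46.4/2 = 23.2 nm
Surface area SA = 4 * pi * r^2
SA = 4 * pi * (23.2)^2
SA = 6763.72 nm^2

6763.72


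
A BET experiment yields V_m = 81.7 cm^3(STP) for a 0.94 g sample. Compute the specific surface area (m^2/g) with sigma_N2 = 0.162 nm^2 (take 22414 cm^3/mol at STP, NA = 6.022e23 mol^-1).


Number of moles in monolayer = V_m / 22414 = 81.7 / 22414 = 0.00364504
Number of molecules = moles * NA = 0.00364504 * 6.022e23
SA = molecules * sigma / mass
SA = (81.7 / 22414) * 6.022e23 * 0.162e-18 / 0.94
SA = 378.3 m^2/g

378.3


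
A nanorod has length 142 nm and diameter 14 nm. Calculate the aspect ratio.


Aspect ratio AR = length / diameter
AR = 142 / 14
AR = 10.14

10.14


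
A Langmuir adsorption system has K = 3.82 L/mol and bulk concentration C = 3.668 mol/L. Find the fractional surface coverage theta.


Langmuir isotherm: theta = K*C / (1 + K*C)
K*C = 3.82 * 3.668 = 14.01176
theta = 14.01176 / (1 + 14.01176) = 14.01176 / 15.01176
theta = 0.9334

0.9334


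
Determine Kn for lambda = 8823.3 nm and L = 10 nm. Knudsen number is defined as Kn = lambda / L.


Knudsen number Kn = lambda / L
Kn = 8823.3 / 10
Kn = 882.33

882.33


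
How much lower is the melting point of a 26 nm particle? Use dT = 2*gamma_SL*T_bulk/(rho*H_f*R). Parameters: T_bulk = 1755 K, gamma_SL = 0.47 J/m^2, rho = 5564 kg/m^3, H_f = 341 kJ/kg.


Radius R = 26/2 = 13 nm = 1.3e-08 m
Convert H_f = 341 kJ/kg = 341000 J/kg
dT = 2 * gamma_SL * T_bulk / (rho * H_f * R)
dT = 2 * 0.47 * 1755 / (5564 * 341000 * 1.3e-08)
dT = 66.9 K

66.9


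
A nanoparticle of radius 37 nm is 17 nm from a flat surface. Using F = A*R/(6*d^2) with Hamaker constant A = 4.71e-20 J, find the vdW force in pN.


Convert to SI: R = 37 nm = 3.7e-08 m, d = 17 nm = 1.7e-08 m
F = A * R / (6 * d^2)
F = 4.71e-20 * 3.7e-08 / (6 * (1.7e-08)^2)
F = 1.00502e-12 N = 1.005 pN

1.005


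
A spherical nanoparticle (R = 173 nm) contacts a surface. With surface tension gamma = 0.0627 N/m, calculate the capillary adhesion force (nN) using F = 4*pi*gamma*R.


Convert radius: R = 173 nm = 1.73e-07 m
F = 4 * pi * gamma * R
F = 4 * pi * 0.0627 * 1.73e-07
F = 1.36309e-07 N = 136.3087 nN

136.3087


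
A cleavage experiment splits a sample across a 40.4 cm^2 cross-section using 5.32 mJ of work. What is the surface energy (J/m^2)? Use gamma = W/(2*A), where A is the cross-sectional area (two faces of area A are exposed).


Convert: A = 40.4 cm^2 = 0.00404 m^2, W = 5.32 mJ = 0.00532 J
Cleaving exposes two faces of area A, so total new surface = 2*A and gamma = W / (2*A)
gamma = 0.00532 / (2 * 0.00404)
gamma = 0.658 J/m^2

0.658


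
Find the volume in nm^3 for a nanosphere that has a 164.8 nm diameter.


Radius r = 164.8/2 = 82.4 nm
Volume V = (4/3) * pi * r^3
V = (4/3) * pi * (82.4)^3
V = 2343528.53 nm^3

2343528.53


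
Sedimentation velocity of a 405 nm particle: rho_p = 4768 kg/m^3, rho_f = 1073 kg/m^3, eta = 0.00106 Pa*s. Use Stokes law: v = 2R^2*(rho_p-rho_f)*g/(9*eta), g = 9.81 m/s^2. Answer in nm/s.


Radius R = 405/2 nm = 2.025e-07 m
Density difference = 4768 - 1073 = 3695 kg/m^3
v = 2 * R^2 * (rho_p - rho_f) * g / (9 * eta)
v = 2 * (2.025e-07)^2 * 3695 * 9.81 / (9 * 0.00106)
v = 3.11613e-07 m/s = 311.6127 nm/s

311.6127


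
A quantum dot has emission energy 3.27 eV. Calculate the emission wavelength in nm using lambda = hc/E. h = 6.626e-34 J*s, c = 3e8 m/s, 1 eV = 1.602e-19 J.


Convert energy: E = 3.27 eV = 3.27 * 1.602e-19 = 5.23854e-19 J
lambda = h*c / E = 6.626e-34 * 3e8 / 5.23854e-19
lambda = 3.79457e-07 m = 379.5 nm

379.5


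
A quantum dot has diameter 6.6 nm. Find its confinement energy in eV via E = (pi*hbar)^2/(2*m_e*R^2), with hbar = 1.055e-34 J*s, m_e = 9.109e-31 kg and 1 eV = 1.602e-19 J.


Radius R = 6.6/2 = 3.3 nm = 3.3e-09 m
E = (pi * 1.055e-34)^2 / (2 * 9.109e-31 * (3.3e-09)^2)
E(J) = 5.53702e-21
E = E(J) / 1.602e-19 = 0.0346 eV

0.0346


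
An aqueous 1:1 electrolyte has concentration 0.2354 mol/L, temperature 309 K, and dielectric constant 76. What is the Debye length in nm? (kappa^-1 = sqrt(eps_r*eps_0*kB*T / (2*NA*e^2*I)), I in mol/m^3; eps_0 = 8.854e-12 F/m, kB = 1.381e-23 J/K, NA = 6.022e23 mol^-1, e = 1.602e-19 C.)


Ionic strength I = 0.2354 * 1^2 * 1000 = 235.4 mol/m^3
kappa^-1 = sqrt(76 * 8.854e-12 * 1.381e-23 * 309 / (2 * 6.022e23 * (1.602e-19)^2 * 235.4))
kappa^-1 = 0.628 nm

0.628


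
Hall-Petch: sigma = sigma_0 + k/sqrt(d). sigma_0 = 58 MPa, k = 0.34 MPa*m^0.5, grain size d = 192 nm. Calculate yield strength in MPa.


d = 192 nm = 1.92e-07 m
sqrt(d) = 0.000438178
Hall-Petch contribution = k / sqrt(d) = 0.34 / 0.000438178 = 775.9 MPa
sigma = sigma_0 + k/sqrt(d) = 58 + 775.9 = 833.9 MPa

833.9


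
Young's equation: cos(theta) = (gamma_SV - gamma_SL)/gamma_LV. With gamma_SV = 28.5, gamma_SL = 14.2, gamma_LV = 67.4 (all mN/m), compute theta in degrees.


cos(theta) = (gamma_SV - gamma_SL) / gamma_LV
cos(theta) = (28.5 - 14.2) / 67.4
cos(theta) = 0.212166
theta = arccos(0.212166) = 77.75 degrees

77.75


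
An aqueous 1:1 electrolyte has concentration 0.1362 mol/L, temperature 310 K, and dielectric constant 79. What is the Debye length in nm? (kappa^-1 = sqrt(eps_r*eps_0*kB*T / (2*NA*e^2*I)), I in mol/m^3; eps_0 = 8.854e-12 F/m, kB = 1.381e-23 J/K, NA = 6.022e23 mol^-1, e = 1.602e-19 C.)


Ionic strength I = 0.1362 * 1^2 * 1000 = 136.2 mol/m^3
kappa^-1 = sqrt(79 * 8.854e-12 * 1.381e-23 * 310 / (2 * 6.022e23 * (1.602e-19)^2 * 136.2))
kappa^-1 = 0.843 nm

0.843


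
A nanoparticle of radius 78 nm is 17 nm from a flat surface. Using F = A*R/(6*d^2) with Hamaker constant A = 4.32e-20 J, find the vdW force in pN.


Convert to SI: R = 78 nm = 7.8e-08 m, d = 17 nm = 1.7e-08 m
F = A * R / (6 * d^2)
F = 4.32e-20 * 7.8e-08 / (6 * (1.7e-08)^2)
F = 1.94325e-12 N = 1.943 pN

1.943


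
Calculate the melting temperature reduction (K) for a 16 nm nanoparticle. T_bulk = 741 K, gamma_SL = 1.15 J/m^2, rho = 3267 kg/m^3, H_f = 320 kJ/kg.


Radius R = 16/2 = 8 nm = 8e-09 m
Convert H_f = 320 kJ/kg = 320000 J/kg
dT = 2 * gamma_SL * T_bulk / (rho * H_f * R)
dT = 2 * 1.15 * 741 / (3267 * 320000 * 8e-09)
dT = 203.8 K

203.8


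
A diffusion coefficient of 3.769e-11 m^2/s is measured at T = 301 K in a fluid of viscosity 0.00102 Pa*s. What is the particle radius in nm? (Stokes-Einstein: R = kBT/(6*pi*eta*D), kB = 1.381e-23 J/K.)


Stokes-Einstein: R = kB*T / (6*pi*eta*D)
R = 1.381e-23 * 301 / (6 * pi * 0.00102 * 3.769e-11)
R = 5.73631e-09 m = 5.74 nm

5.74


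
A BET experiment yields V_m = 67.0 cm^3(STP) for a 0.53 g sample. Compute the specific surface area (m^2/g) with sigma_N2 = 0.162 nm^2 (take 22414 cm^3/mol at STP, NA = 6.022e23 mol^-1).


Number of moles in monolayer = V_m / 22414 = 67.0 / 22414 = 0.0029892
Number of molecules = moles * NA = 0.0029892 * 6.022e23
SA = molecules * sigma / mass
SA = (67.0 / 22414) * 6.022e23 * 0.162e-18 / 0.53
SA = 550.2 m^2/g

550.2


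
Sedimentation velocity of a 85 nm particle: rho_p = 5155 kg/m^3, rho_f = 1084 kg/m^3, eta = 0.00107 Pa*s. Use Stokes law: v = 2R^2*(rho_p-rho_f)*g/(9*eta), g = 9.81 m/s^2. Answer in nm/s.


Radius R = 85/2 nm = 4.25e-08 m
Density difference = 5155 - 1084 = 4071 kg/m^3
v = 2 * R^2 * (rho_p - rho_f) * g / (9 * eta)
v = 2 * (4.25e-08)^2 * 4071 * 9.81 / (9 * 0.00107)
v = 1.49814e-08 m/s = 14.9814 nm/s

14.9814


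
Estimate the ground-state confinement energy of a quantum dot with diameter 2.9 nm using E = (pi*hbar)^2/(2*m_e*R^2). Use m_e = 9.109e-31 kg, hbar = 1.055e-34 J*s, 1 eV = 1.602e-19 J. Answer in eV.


Radius R = 2.9/2 = 1.45 nm = 1.45e-09 m
E = (pi * 1.055e-34)^2 / (2 * 9.109e-31 * (1.45e-09)^2)
E(J) = 2.86793e-20
E = E(J) / 1.602e-19 = 0.179 eV

0.179


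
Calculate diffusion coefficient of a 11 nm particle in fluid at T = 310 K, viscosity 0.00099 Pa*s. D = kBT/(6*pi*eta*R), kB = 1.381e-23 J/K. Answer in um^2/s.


Radius R = 11/2 = 5.5 nm = 5.5e-09 m
D = kB*T / (6*pi*eta*R)
D = 1.381e-23 * 310 / (6 * pi * 0.00099 * 5.5e-09)
D = 4.17116e-11 m^2/s = 41.712 um^2/s

41.712


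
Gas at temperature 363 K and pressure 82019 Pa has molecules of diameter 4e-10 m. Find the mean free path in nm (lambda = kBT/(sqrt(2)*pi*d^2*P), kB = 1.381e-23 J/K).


Mean free path: lambda = kB*T / (sqrt(2) * pi * d^2 * P)
lambda = 1.381e-23 * 363 / (sqrt(2) * pi * (4e-10)^2 * 82019)
lambda = 8.59807e-08 m
lambda = 85.98 nm

85.98


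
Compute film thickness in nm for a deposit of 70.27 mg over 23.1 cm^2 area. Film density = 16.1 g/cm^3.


Convert: m = 70.27 mg = 7.0270e-05 kg, A = 23.1 cm^2 = 2.3100e-03 m^2, rho = 16.1 g/cm^3 = 16100 kg/m^3
t = m / (A * rho)
t = 7.0270e-05 / (2.3100e-03 * 16100)
t = 1.8894e-06 m = 1889.4 nm

1889.4


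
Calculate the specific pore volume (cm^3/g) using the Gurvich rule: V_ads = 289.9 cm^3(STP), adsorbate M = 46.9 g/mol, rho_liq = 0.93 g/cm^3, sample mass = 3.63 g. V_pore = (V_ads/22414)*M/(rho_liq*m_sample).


Moles adsorbed n = V_ads / 22414 = 289.9 / 22414 = 1.293388e-02 mol
Liquid volume V_liq = n * M / rho_liq = 1.293388e-02 * 46.9 / 0.93 = 0.65226 cm^3
Specific pore volume V_pore = V_liq / m_sample = 0.65226 / 3.63
V_pore = 0.1797 cm^3/g

0.1797


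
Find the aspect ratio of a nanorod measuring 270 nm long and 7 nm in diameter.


Aspect ratio AR = length / diameter
AR = 270 / 7
AR = 38.57

38.57


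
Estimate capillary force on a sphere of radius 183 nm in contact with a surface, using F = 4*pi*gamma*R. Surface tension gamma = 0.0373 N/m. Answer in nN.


Convert radius: R = 183 nm = 1.83e-07 m
F = 4 * pi * gamma * R
F = 4 * pi * 0.0373 * 1.83e-07
F = 8.57768e-08 N = 85.7768 nN

85.7768


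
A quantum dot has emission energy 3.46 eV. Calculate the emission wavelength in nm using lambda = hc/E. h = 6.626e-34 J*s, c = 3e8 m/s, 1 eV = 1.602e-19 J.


Convert energy: E = 3.46 eV = 3.46 * 1.602e-19 = 5.54292e-19 J
lambda = h*c / E = 6.626e-34 * 3e8 / 5.54292e-19
lambda = 3.5862e-07 m = 358.6 nm

358.6


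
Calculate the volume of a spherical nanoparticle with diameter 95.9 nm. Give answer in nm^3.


Radius r = 95.9/2 = 47.95 nm
Volume V = (4/3) * pi * r^3
V = (4/3) * pi * (47.95)^3
V = 461800.55 nm^3

461800.55


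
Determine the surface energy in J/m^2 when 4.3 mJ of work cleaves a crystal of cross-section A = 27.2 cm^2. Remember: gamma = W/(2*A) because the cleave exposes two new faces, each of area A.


Convert: A = 27.2 cm^2 = 0.00272 m^2, W = 4.3 mJ = 0.0043 J
Cleaving exposes two faces of area A, so total new surface = 2*A and gamma = W / (2*A)
gamma = 0.0043 / (2 * 0.00272)
gamma = 0.79 J/m^2

0.79


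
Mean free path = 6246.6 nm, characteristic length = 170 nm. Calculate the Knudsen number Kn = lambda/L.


Knudsen number Kn = lambda / L
Kn = 6246.6 / 170
Kn = 36.7447

36.7447


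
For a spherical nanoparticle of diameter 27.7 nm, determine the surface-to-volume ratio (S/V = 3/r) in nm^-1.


Radius r = 27.7/2 = 13.85 nm
S/V = 3 / r = 3 / 13.85
S/V = 0.2166 nm^-1

0.2166


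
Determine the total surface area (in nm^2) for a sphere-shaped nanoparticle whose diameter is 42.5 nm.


Radius r = 42.5/2 = 21.25 nm
Surface area SA = 4 * pi * r^2
SA = 4 * pi * (21.25)^2
SA = 5674.5 nm^2

5674.5


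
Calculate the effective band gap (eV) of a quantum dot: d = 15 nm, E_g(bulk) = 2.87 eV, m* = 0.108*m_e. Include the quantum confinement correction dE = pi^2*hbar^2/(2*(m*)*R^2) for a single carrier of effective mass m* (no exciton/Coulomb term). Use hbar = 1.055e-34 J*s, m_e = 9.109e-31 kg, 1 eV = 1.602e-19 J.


Radius R = 15/2 nm = 7.5e-09 m
Confinement energy dE = pi^2 * hbar^2 / (2 * m_eff * m_e * R^2)
dE = pi^2 * (1.055e-34)^2 / (2 * 0.108 * 9.109e-31 * (7.5e-09)^2) J, divided by 1.602e-19 J/eV
dE = 0.062 eV
Total band gap = E_g(bulk) + dE = 2.87 + 0.062 = 2.932 eV

2.932


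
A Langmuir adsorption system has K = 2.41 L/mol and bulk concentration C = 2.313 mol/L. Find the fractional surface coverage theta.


Langmuir isotherm: theta = K*C / (1 + K*C)
K*C = 2.41 * 2.313 = 5.57433
theta = 5.57433 / (1 + 5.57433) = 5.57433 / 6.57433
theta = 0.8479

0.8479


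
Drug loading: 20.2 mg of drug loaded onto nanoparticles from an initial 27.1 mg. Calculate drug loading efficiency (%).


Drug loading efficiency = (drug loaded / drug initial) * 100
DLE = 20.2 / 27.1 * 100
DLE = 0.7454 * 100
DLE = 74.54%

74.54


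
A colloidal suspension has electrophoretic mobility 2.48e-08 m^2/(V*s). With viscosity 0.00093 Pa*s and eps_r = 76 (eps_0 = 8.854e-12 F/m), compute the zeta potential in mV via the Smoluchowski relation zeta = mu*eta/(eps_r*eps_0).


Smoluchowski equation: zeta = mu * eta / (eps_r * eps_0)
zeta = 2.48e-08 * 0.00093 / (76 * 8.854e-12)
zeta = 0.034275 V = 34.28 mV

34.28


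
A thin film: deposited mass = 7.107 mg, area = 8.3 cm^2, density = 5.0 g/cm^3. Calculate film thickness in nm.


Convert: m = 7.107 mg = 7.1070e-06 kg, A = 8.3 cm^2 = 8.3000e-04 m^2, rho = 5.0 g/cm^3 = 5000 kg/m^3
t = m / (A * rho)
t = 7.1070e-06 / (8.3000e-04 * 5000)
t = 1.7125e-06 m = 1712.5 nm

1712.5


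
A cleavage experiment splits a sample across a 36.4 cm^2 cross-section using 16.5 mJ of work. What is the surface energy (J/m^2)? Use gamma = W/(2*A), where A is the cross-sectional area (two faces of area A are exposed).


Convert: A = 36.4 cm^2 = 0.00364 m^2, W = 16.5 mJ = 0.0165 J
Cleaving exposes two faces of area A, so total new surface = 2*A and gamma = W / (2*A)
gamma = 0.0165 / (2 * 0.00364)
gamma = 2.266 J/m^2

2.266


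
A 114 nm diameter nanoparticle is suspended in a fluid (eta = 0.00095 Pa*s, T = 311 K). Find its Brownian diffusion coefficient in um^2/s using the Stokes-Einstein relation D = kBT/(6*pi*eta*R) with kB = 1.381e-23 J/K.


Radius R = 114/2 = 57 nm = 5.7e-08 m
D = kB*T / (6*pi*eta*R)
D = 1.381e-23 * 311 / (6 * pi * 0.00095 * 5.7e-08)
D = 4.20779e-12 m^2/s = 4.208 um^2/s

4.208


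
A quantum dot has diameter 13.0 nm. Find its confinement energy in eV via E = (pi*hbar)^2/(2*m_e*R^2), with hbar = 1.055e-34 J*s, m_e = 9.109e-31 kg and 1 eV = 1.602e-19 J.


Radius R = 13.0/2 = 6.5 nm = 6.5e-09 m
E = (pi * 1.055e-34)^2 / (2 * 9.109e-31 * (6.5e-09)^2)
E(J) = 1.42718e-21
E = E(J) / 1.602e-19 = 0.0089 eV

0.0089


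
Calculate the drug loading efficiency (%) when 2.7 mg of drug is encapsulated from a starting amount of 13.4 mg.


Drug loading efficiency = (drug loaded / drug initial) * 100
DLE = 2.7 / 13.4 * 100
DLE = 0.2015 * 100
DLE = 20.15%

20.15


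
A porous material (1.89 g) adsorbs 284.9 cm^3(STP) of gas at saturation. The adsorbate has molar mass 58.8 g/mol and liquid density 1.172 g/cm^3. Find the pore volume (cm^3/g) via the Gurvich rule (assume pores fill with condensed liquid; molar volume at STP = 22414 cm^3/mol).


Moles adsorbed n = V_ads / 22414 = 284.9 / 22414 = 1.271081e-02 mol
Liquid volume V_liq = n * M / rho_liq = 1.271081e-02 * 58.8 / 1.172 = 0.63771 cm^3
Specific pore volume V_pore = V_liq / m_sample = 0.63771 / 1.89
V_pore = 0.3374 cm^3/g

0.3374


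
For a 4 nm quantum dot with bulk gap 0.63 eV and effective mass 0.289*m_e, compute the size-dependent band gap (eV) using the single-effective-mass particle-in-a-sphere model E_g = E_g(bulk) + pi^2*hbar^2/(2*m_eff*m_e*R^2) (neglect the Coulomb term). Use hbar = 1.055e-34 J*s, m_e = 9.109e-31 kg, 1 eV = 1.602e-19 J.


Radius R = 4/2 nm = 2e-09 m
Confinement energy dE = pi^2 * hbar^2 / (2 * m_eff * m_e * R^2)
dE = pi^2 * (1.055e-34)^2 / (2 * 0.289 * 9.109e-31 * (2e-09)^2) J, divided by 1.602e-19 J/eV
dE = 0.3256 eV
Total band gap = E_g(bulk) + dE = 0.63 + 0.3256 = 0.9556 eV

0.9556


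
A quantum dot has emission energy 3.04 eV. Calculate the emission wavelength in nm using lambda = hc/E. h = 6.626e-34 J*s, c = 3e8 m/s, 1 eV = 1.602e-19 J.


Convert energy: E = 3.04 eV = 3.04 * 1.602e-19 = 4.87008e-19 J
lambda = h*c / E = 6.626e-34 * 3e8 / 4.87008e-19
lambda = 4.08166e-07 m = 408.2 nm

408.2


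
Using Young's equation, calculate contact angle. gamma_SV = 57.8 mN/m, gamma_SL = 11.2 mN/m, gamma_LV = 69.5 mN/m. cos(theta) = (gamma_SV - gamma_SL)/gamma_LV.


cos(theta) = (gamma_SV - gamma_SL) / gamma_LV
cos(theta) = (57.8 - 11.2) / 69.5
cos(theta) = 0.670504
theta = arccos(0.670504) = 47.89 degrees

47.89


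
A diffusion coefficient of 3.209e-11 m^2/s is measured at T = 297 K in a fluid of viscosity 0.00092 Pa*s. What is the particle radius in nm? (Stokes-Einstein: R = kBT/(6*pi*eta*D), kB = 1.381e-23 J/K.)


Stokes-Einstein: R = kB*T / (6*pi*eta*D)
R = 1.381e-23 * 297 / (6 * pi * 0.00092 * 3.209e-11)
R = 7.37041e-09 m = 7.37 nm

7.37


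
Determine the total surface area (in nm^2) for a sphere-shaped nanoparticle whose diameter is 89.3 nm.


Radius r = 89.3/2 = 44.65 nm
Surface area SA = 4 * pi * r^2
SA = 4 * pi * (44.65)^2
SA = 25052.6 nm^2

25052.6


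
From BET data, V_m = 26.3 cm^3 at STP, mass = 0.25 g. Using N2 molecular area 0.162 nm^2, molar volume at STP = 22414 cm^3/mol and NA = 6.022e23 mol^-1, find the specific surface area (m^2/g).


Number of moles in monolayer = V_m / 22414 = 26.3 / 22414 = 0.00117337
Number of molecules = moles * NA = 0.00117337 * 6.022e23
SA = molecules * sigma / mass
SA = (26.3 / 22414) * 6.022e23 * 0.162e-18 / 0.25
SA = 457.9 m^2/g

457.9


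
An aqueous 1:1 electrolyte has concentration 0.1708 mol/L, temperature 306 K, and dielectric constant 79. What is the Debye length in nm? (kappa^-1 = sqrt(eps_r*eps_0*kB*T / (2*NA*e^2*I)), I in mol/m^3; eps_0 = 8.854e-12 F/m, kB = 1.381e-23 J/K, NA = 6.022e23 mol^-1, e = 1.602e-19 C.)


Ionic strength I = 0.1708 * 1^2 * 1000 = 170.8 mol/m^3
kappa^-1 = sqrt(79 * 8.854e-12 * 1.381e-23 * 306 / (2 * 6.022e23 * (1.602e-19)^2 * 170.8))
kappa^-1 = 0.748 nm

0.748


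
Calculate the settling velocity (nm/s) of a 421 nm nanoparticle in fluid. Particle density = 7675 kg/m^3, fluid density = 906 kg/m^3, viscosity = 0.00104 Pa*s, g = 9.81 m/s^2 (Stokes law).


Radius R = 421/2 nm = 2.105e-07 m
Density difference = 7675 - 906 = 6769 kg/m^3
v = 2 * R^2 * (rho_p - rho_f) * g / (9 * eta)
v = 2 * (2.105e-07)^2 * 6769 * 9.81 / (9 * 0.00104)
v = 6.28712e-07 m/s = 628.7122 nm/s

628.7122


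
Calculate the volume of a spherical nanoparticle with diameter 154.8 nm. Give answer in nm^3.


Radius r = 154.8/2 = 77.4 nm
Volume V = (4/3) * pi * r^3
V = (4/3) * pi * (77.4)^3
V = 1942278.45 nm^3

1942278.45


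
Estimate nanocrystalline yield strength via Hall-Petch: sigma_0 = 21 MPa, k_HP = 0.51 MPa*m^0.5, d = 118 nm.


d = 118 nm = 1.18e-07 m
sqrt(d) = 0.0003435113
Hall-Petch contribution = k / sqrt(d) = 0.51 / 0.0003435113 = 1484.7 MPa
sigma = sigma_0 + k/sqrt(d) = 21 + 1484.7 = 1505.7 MPa

1505.7


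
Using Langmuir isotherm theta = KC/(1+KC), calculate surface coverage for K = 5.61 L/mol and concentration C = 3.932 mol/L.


Langmuir isotherm: theta = K*C / (1 + K*C)
K*C = 5.61 * 3.932 = 22.05852
theta = 22.05852 / (1 + 22.05852) = 22.05852 / 23.05852
theta = 0.9566

0.9566


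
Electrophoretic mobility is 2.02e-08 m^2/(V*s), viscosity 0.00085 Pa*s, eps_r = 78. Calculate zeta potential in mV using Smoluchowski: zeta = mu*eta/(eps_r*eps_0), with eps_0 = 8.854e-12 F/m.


Smoluchowski equation: zeta = mu * eta / (eps_r * eps_0)
zeta = 2.02e-08 * 0.00085 / (78 * 8.854e-12)
zeta = 0.024862 V = 24.86 mV

24.86


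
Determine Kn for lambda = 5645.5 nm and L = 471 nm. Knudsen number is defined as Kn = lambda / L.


Knudsen number Kn = lambda / L
Kn = 5645.5 / 471
Kn = 11.9862

11.9862


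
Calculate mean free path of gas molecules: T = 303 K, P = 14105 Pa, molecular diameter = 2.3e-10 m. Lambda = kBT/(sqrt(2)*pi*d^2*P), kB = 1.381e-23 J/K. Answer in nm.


Mean free path: lambda = kB*T / (sqrt(2) * pi * d^2 * P)
lambda = 1.381e-23 * 303 / (sqrt(2) * pi * (2.3e-10)^2 * 14105)
lambda = 1.26224e-06 m
lambda = 1262.24 nm

1262.24


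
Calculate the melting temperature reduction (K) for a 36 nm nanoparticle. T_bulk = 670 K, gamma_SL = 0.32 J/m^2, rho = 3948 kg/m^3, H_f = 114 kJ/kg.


Radius R = 36/2 = 18 nm = 1.8e-08 m
Convert H_f = 114 kJ/kg = 114000 J/kg
dT = 2 * gamma_SL * T_bulk / (rho * H_f * R)
dT = 2 * 0.32 * 670 / (3948 * 114000 * 1.8e-08)
dT = 52.9 K

52.9


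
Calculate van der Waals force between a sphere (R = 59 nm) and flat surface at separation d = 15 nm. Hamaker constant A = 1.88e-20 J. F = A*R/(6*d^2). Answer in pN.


Convert to SI: R = 59 nm = 5.9e-08 m, d = 15 nm = 1.5e-08 m
F = A * R / (6 * d^2)
F = 1.88e-20 * 5.9e-08 / (6 * (1.5e-08)^2)
F = 8.2163e-13 N = 0.822 pN

0.822


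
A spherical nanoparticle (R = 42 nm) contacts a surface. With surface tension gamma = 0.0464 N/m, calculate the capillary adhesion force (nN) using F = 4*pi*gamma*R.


Convert radius: R = 42 nm = 4.2e-08 m
F = 4 * pi * gamma * R
F = 4 * pi * 0.0464 * 4.2e-08
F = 2.44893e-08 N = 24.4893 nN

24.4893


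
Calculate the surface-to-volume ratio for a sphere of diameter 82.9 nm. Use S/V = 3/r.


Radius r = 82.9/2 = 41.45 nm
S/V = 3 / r = 3 / 41.45
S/V = 0.0724 nm^-1

0.0724


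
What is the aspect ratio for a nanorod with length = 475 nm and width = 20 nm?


Aspect ratio AR = length / diameter
AR = 475 / 20
AR = 23.75

23.75


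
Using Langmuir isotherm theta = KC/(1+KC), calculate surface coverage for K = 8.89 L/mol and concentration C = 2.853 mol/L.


Langmuir isotherm: theta = K*C / (1 + K*C)
K*C = 8.89 * 2.853 = 25.36317
theta = 25.36317 / (1 + 25.36317) = 25.36317 / 26.36317
theta = 0.9621

0.9621


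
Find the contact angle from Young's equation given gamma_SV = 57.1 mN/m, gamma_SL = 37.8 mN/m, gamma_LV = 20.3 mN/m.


cos(theta) = (gamma_SV - gamma_SL) / gamma_LV
cos(theta) = (57.1 - 37.8) / 20.3
cos(theta) = 0.950739
theta = arccos(0.950739) = 18.06 degrees

18.06


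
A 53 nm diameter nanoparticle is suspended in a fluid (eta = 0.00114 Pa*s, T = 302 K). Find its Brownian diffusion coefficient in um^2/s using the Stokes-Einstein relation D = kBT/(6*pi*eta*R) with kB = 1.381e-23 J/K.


Radius R = 53/2 = 26.5 nm = 2.65e-08 m
D = kB*T / (6*pi*eta*R)
D = 1.381e-23 * 302 / (6 * pi * 0.00114 * 2.65e-08)
D = 7.32401e-12 m^2/s = 7.324 um^2/s

7.324
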